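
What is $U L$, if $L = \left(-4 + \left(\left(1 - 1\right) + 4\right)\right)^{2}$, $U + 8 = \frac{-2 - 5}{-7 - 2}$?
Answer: $0$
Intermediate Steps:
$U = - \frac{65}{9}$ ($U = -8 + \frac{-2 - 5}{-7 - 2} = -8 - \frac{7}{-9} = -8 - - \frac{7}{9} = -8 + \frac{7}{9} = - \frac{65}{9} \approx -7.2222$)
$L = 0$ ($L = \left(-4 + \left(0 + 4\right)\right)^{2} = \left(-4 + 4\right)^{2} = 0^{2} = 0$)
$U L = \left(- \frac{65}{9}\right) 0 = 0$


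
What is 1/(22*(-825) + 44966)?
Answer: 1/26816 ≈ 3.7291e-5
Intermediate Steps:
1/(22*(-825) + 44966) = 1/(-18150 + 44966) = 1/26816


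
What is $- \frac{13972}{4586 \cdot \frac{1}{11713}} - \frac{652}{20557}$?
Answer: $- \frac{1682119504062}{47137201} \approx -35686.0$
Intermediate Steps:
$- \frac{13972}{4586 \cdot \frac{1}{11713}} - \frac{652}{20557} = - \frac{13972}{\frac{4586}{11713}} - \frac{652}{20557} = \left(-13972\right) \frac{11713}{4586} - \frac{652}{20557} = - \frac{81827018}{2293} - \frac{652}{20557} = - \frac{1682119504062}{47137201}$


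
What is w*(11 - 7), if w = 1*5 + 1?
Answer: 24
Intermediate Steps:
w = 6 (w = 5 + 1 = 6)
w*(11 - 7) = 6*(11 - 7) = 6*4 = 24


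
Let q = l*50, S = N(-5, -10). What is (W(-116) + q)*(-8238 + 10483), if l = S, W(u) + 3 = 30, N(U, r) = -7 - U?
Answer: -163885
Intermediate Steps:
W(u) = 27 (W(u) = -3 + 30 = 27)
S = -2 (S = -7 - 1*(-5) = -7 + 5 = -2)
l = -2
q = -100 (q = -2*50 = -100)
(W(-116) + q)*(-8238 + 10483) = (27 - 100)*(-8238 + 10483) = -73*2245 = -163885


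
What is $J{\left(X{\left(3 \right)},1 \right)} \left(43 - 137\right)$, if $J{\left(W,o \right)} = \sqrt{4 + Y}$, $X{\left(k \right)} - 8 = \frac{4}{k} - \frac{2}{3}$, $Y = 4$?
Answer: $- 188 \sqrt{2} \approx -265.87$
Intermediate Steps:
$X{\left(k \right)} = \frac{22}{3} + \frac{4}{k}$ ($X{\left(k \right)} = 8 + \left(\frac{4}{k} - \frac{2}{3}\right) = 8 - \left(\frac{2}{3} - \frac{4}{k}\right) = \frac{22}{3} + \frac{4}{k}$)
$J{\left(W,o \right)} = 2 \sqrt{2}$ ($J{\left(W,o \right)} = \sqrt{4 + 4} = \sqrt{8} = 2 \sqrt{2}$)
$J{\left(X{\left(3 \right)},1 \right)} \left(43 - 137\right) = 2 \sqrt{2} \left(43 - 137\right) = 2 \sqrt{2} \left(-94\right) = - 188 \sqrt{2}$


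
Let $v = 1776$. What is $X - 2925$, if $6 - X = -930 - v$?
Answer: $-213$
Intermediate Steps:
$X = 2712$ ($X = 6 - \left(-930 - 1776\right) = 6 - -2706 = 6 + 2706 = 2712$)
$X - 2925 = 2712 - 2925 = -213$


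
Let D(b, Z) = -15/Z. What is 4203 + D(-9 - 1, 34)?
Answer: 142887/34 ≈ 4202.6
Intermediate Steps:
4203 + D(-9 - 1, 34) = 4203 - 15/34 = 142887/34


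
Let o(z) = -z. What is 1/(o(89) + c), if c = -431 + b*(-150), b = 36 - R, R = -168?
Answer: -1/31120 ≈ -3.2134e-5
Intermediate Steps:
b = 204 (b = 36 - 1*(-168) = 36 + 168 = 204)
c = -31031 (c = -431 + 204*(-150) = -431 - 30600 = -31031)
1/(o(89) + c) = 1/(-1*89 - 31031) = 1/(-89 - 31031) = 1/(-31120) = -1/31120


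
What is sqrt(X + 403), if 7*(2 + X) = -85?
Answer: sqrt(19054)/7 ≈ 19.719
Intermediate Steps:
X = -99/7 (X = -2 + (1/7)*(-85) = -2 - 85/7 = -99/7 ≈ -14.143)
sqrt(X + 403) = sqrt(-99/7 + 403) = sqrt(2722/7) = sqrt(19054)/7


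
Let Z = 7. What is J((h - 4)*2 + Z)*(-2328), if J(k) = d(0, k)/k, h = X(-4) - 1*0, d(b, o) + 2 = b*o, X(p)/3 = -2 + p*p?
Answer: 4656/83 ≈ 56.096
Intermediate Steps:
X(p) = -6 + 3*p² (X(p) = 3*(-2 + p*p) = 3*(-2 + p²) = -6 + 3*p²)
d(b, o) = -2 + b*o
h = 42 (h = (-6 + 3*(-4)²) - 1*0 = (-6 + 3*16) + 0 = (-6 + 48) + 0 = 42 + 0 = 42)
J(k) = -2/k (J(k) = (-2 + 0*k)/k = (-2 + 0)/k = -2/k)
J((h - 4)*2 + Z)*(-2328) = -2/((42 - 4)*2 + 7)*(-2328) = -2/(38*2 + 7)*(-2328) = -2/(76 + 7)*(-2328) = -2/83*(-2328) = 4656/83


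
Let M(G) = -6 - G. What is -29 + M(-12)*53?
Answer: 289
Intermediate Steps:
-29 + M(-12)*53 = -29 + (-6 - 1*(-12))*53 = -29 + (-6 + 12)*53 = -29 + 6*53 = -29 + 318 = 289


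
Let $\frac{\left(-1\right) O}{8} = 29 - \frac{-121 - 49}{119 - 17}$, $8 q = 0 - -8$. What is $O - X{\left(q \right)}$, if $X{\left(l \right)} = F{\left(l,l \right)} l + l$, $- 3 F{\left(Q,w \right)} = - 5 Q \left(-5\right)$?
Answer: $-238$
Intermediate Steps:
$F{\left(Q,w \right)} = - \frac{25 Q}{3}$ ($F{\left(Q,w \right)} = - \frac{- 5 Q \left(-5\right)}{3} = - \frac{25 Q}{3}$)
$q = 1$ ($q = \frac{0 - -8}{8} = \frac{0 + 8}{8} = \frac{1}{8} \cdot 8 = 1$)
$X{\left(l \right)} = l - \frac{25 l^{2}}{3}$ ($X{\left(l \right)} = - \frac{25 l}{3} l + l = - \frac{25 l^{2}}{3} + l = l - \frac{25 l^{2}}{3}$)
$O = - \frac{736}{3}$ ($O = - 8 \left(29 - \frac{-121 - 49}{119 - 17}\right) = - 8 \left(29 - - \frac{170}{102}\right) = - 8 \left(29 - \left(-170\right) \frac{1}{102}\right) = - 8 \left(29 - - \frac{5}{3}\right) = - 8 \left(29 + \frac{5}{3}\right) = \left(-8\right) \frac{92}{3} = - \frac{736}{3} \approx -245.33$)
$O - X{\left(q \right)} = - \frac{736}{3} - \frac{1}{3} \cdot 1 \left(3 - 25\right) = - \frac{736}{3} - \frac{1}{3} \cdot 1 \left(-22\right) = - \frac{736}{3} - - \frac{22}{3} = - \frac{736}{3} + \frac{22}{3} = -238$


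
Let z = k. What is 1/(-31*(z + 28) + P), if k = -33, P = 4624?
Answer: 1/4779 ≈ 0.00020925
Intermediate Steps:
z = -33
1/(-31*(z + 28) + P) = 1/(-31*(-33 + 28) + 4624) = 1/(-31*(-5) + 4624) = 1/(155 + 4624) = 1/4779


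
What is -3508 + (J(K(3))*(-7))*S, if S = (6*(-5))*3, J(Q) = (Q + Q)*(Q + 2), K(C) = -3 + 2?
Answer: -4768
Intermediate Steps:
K(C) = -1
J(Q) = 2*Q*(2 + Q) (J(Q) = (2*Q)*(2 + Q) = 2*Q*(2 + Q))
S = -90 (S = -30*3 = -90)
-3508 + (J(K(3))*(-7))*S = -3508 + ((2*(-1)*(2 - 1))*(-7))*(-90) = -3508 + ((2*(-1)*1)*(-7))*(-90) = -3508 - 2*(-7)*(-90) = -3508 + 14*(-90) = -3508 - 1260 = -4768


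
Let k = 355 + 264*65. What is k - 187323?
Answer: -169808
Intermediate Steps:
k = 17515 (k = 355 + 17160 = 17515)
k - 187323 = 17515 - 187323 = -169808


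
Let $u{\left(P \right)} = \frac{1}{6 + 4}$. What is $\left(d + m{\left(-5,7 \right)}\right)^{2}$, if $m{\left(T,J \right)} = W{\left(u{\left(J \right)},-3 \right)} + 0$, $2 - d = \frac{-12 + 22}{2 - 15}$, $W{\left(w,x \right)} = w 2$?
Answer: $\frac{37249}{4225} \approx 8.8163$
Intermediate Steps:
$u{\left(P \right)} = \frac{1}{10}$
$W{\left(w,x \right)} = 2 w$
$d = \frac{36}{13}$ ($d = 2 - \frac{-12 + 22}{2 - 15} = 2 - \frac{10}{-13} = 2 - 10 \left(- \frac{1}{13}\right) = 2 - - \frac{10}{13} = 2 + \frac{10}{13} = \frac{36}{13} \approx 2.7692$)
$m{\left(T,J \right)} = \frac{1}{5}$ ($m{\left(T,J \right)} = 2 \cdot \frac{1}{10} + 0 = \frac{1}{5} + 0 = \frac{1}{5}$)
$\left(d + m{\left(-5,7 \right)}\right)^{2} = \left(\frac{36}{13} + \frac{1}{5}\right)^{2} = \left(\frac{193}{65}\right)^{2} = \frac{37249}{4225}$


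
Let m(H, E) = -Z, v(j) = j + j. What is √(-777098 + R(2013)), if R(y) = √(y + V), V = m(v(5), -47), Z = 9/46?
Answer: √(-1644339368 + 46*√4259094)/46 ≈ 881.51*I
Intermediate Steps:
v(j) = 2*j
Z = 9/46 (Z = 9*(1/46) = 9/46 ≈ 0.19565)
m(H, E) = -9/46 (m(H, E) = -1*9/46 = -9/46)
V = -9/46 ≈ -0.19565
R(y) = √(-9/46 + y) (R(y) = √(y - 9/46) = √(-9/46 + y))
√(-777098 + R(2013)) = √(-777098 + √(-414 + 2116*2013)/46) = √(-777098 + √(-414 + 4259508)/46) = √(-777098 + √4259094/46)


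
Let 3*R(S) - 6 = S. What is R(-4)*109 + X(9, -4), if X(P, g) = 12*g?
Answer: 74/3 ≈ 24.667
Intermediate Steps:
R(S) = 2 + S/3
R(-4)*109 + X(9, -4) = (2 + (⅓)*(-4))*109 + 12*(-4) = (2 - 4/3)*109 - 48 = (⅔)*109 - 48 = 218/3 - 48 = 74/3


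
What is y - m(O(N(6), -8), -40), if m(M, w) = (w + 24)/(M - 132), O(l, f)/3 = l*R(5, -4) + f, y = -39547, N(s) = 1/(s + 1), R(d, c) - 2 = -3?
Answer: -43304077/1095 ≈ -39547.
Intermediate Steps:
R(d, c) = -1 (R(d, c) = 2 - 3 = -1)
N(s) = 1/(1 + s)
O(l, f) = -3*l + 3*f (O(l, f) = 3*(l*(-1) + f) = 3*(-l + f) = 3*(f - l) = -3*l + 3*f)
m(M, w) = (24 + w)/(-132 + M)
y - m(O(N(6), -8), -40) = -39547 - (24 - 40)/(-132 + (-3/(1 + 6) + 3*(-8))) = -39547 - (-16)/(-132 + (-3/7 - 24)) = -39547 - (-16)/(-132 - 171/7) = -39547 - (-16)/(-1095/7) = -39547 - (-7)*(-16)/1095 = -39547 - 1*112/1095 = -39547 - 112/1095 = -43304077/1095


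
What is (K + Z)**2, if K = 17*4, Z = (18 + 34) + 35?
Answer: 24025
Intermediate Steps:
Z = 87 (Z = 52 + 35 = 87)
K = 68
(K + Z)**2 = (68 + 87)**2 = 155**2 = 24025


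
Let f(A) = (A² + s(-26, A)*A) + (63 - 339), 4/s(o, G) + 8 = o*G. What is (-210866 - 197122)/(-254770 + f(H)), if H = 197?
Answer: 1046489220/554648299 ≈ 1.8868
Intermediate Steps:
s(o, G) = 4/(-8 + G*o) (s(o, G) = 4/(-8 + o*G) = 4/(-8 + G*o))
f(A) = -276 + A² + 4*A/(-8 - 26*A) (f(A) = (A² + (4/(-8 + A*(-26)))*A) + (63 - 339) = (A² + (4/(-8 - 26*A))*A) - 276 = (A² + 4*A/(-8 - 26*A)) - 276 = -276 + A² + 4*A/(-8 - 26*A))
(-210866 - 197122)/(-254770 + f(H)) = (-210866 - 197122)/(-254770 + (-1104 - 3590*197 + 4*197² + 13*197³)/(4 + 13*197)) = -407988/(-254770 + (-1104 - 707230 + 4*38809 + 13*7645373)/(4 + 2561)) = -407988/(-254770 + (-1104 - 707230 + 155236 + 99389849)/2565) = -407988/(-254770 + (1/2565)*98836751) = -407988/(-254770 + 98836751/2565) = -407988/(-554648299/2565) = -407988*(-2565/554648299) = 1046489220/554648299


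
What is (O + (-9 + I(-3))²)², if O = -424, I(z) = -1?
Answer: 104976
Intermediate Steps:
(O + (-9 + I(-3))²)² = (-424 + (-9 - 1)²)² = (-424 + (-10)²)² = (-424 + 100)² = (-324)² = 104976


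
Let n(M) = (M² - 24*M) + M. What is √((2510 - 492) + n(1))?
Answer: 2*√499 ≈ 44.677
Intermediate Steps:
n(M) = M² - 23*M
√((2510 - 492) + n(1)) = √((2510 - 492) + 1*(-23 + 1)) = √(2018 + 1*(-22)) = √(2018 - 22) = √1996 = 2*√499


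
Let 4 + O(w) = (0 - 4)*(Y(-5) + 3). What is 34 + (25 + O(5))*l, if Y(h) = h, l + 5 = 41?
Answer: 1078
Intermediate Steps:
l = 36 (l = -5 + 41 = 36)
O(w) = 4 (O(w) = -4 + (0 - 4)*(-5 + 3) = -4 - 4*(-2) = -4 + 8 = 4)
34 + (25 + O(5))*l = 34 + (25 + 4)*36 = 34 + 29*36 = 34 + 1044 = 1078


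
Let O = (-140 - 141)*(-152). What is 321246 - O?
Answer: 278534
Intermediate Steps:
O = 42712 (O = -281*(-152) = 42712)
321246 - O = 321246 - 1*42712 = 321246 - 42712 = 278534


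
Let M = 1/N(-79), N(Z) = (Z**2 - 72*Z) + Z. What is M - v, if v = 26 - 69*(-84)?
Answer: -68990699/11850 ≈ -5822.0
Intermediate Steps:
N(Z) = Z**2 - 71*Z
M = 1/11850 (M = 1/(-79*(-71 - 79)) = 1/(-79*(-150)) = 1/11850 ≈ 8.4388e-5)
v = 5822 (v = 26 + 5796 = 5822)
M - v = 1/11850 - 1*5822 = 1/11850 - 5822 = -68990699/11850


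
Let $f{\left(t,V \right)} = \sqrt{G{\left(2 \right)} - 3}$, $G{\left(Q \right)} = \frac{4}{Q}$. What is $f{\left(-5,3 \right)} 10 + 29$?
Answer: $29 + 10 i \approx 29.0 + 10.0 i$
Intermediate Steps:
$f{\left(t,V \right)} = i$ ($f{\left(t,V \right)} = \sqrt{\frac{4}{2} - 3} = \sqrt{4 \cdot \frac{1}{2} - 3} = \sqrt{2 - 3} = \sqrt{-1} = i$)
$f{\left(-5,3 \right)} 10 + 29 = i 10 + 29 = 10 i + 29 = 29 + 10 i$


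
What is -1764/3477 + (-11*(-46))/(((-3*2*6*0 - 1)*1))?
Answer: -587042/1159 ≈ -506.51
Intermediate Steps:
-1764/3477 + (-11*(-46))/(((-3*2*6*0 - 1)*1)) = -1764*1/3477 + 506/(((-36*0 - 1)*1)) = -588/1159 + 506/(((-3*0 - 1)*1)) = -588/1159 + 506/(((0 - 1)*1)) = -588/1159 + 506/((-1*1)) = -588/1159 + 506/(-1) = -588/1159 + 506*(-1) = -588/1159 - 506 = -587042/1159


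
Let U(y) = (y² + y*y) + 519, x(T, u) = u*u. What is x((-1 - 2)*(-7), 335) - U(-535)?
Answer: -460744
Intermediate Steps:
x(T, u) = u²
U(y) = 519 + 2*y² (U(y) = (y² + y²) + 519 = 2*y² + 519 = 519 + 2*y²)
x((-1 - 2)*(-7), 335) - U(-535) = 335² - (519 + 2*(-535)²) = 112225 - (519 + 2*286225) = 112225 - (519 + 572450) = 112225 - 1*572969 = 112225 - 572969 = -460744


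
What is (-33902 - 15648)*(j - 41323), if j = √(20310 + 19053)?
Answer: 2047554650 - 49550*√39363 ≈ 2.0377e+9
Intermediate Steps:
j = √39363 ≈ 198.40
(-33902 - 15648)*(j - 41323) = (-33902 - 15648)*(√39363 - 41323) = -49550*(-41323 + √39363) = 2047554650 - 49550*√39363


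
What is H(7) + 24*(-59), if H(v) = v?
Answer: -1409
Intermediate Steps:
H(7) + 24*(-59) = 7 + 24*(-59) = 7 - 1416 = -1409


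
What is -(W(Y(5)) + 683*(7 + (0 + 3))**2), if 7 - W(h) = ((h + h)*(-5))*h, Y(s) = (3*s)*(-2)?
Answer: -77307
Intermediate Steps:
Y(s) = -6*s
W(h) = 7 + 10*h**2 (W(h) = 7 - (h + h)*(-5)*h = 7 - (2*h)*(-5)*h = 7 - (-10*h)*h = 7 - (-10)*h**2 = 7 + 10*h**2)
-(W(Y(5)) + 683*(7 + (0 + 3))**2) = -((7 + 10*(-6*5)**2) + 683*(7 + (0 + 3))**2) = -((7 + 10*(-30)**2) + 683*(7 + 3)**2) = -((7 + 10*900) + 683*10**2) = -((7 + 9000) + 683*100) = -(9007 + 68300) = -1*77307 = -77307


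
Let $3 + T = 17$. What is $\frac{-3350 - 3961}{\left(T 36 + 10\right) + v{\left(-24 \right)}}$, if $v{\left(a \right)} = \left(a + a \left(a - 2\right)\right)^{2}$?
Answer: $- \frac{7311}{360514} \approx -0.020279$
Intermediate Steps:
$T = 14$ ($T = -3 + 17 = 14$)
$v{\left(a \right)} = \left(a + a \left(-2 + a\right)\right)^{2}$
$\frac{-3350 - 3961}{\left(T 36 + 10\right) + v{\left(-24 \right)}} = \frac{-3350 - 3961}{\left(14 \cdot 36 + 10\right) + \left(-24\right)^{2} \left(-1 - 24\right)^{2}} = - \frac{7311}{\left(504 + 10\right) + 576 \left(-25\right)^{2}} = - \frac{7311}{514 + 576 \cdot 625} = - \frac{7311}{514 + 360000} = - \frac{7311}{360514}$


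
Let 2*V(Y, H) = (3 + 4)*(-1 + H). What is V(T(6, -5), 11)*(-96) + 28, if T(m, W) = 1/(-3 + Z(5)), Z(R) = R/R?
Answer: -3332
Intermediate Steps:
Z(R) = 1
T(m, W) = -½ (T(m, W) = 1/(-3 + 1) = 1/(-2) = -½)
V(Y, H) = -7/2 + 7*H/2 (V(Y, H) = ((3 + 4)*(-1 + H))/2 = (7*(-1 + H))/2 = (-7 + 7*H)/2 = -7/2 + 7*H/2)
V(T(6, -5), 11)*(-96) + 28 = (-7/2 + (7/2)*11)*(-96) + 28 = (-7/2 + 77/2)*(-96) + 28 = 35*(-96) + 28 = -3360 + 28 = -3332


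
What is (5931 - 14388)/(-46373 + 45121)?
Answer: 8457/1252 ≈ 6.7548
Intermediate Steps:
(5931 - 14388)/(-46373 + 45121) = -8457/(-1252) = -8457*(-1/1252) = 8457/1252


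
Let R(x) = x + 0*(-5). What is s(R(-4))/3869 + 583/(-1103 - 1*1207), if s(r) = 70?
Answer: -190357/812490 ≈ -0.23429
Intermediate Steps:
R(x) = x (R(x) = x + 0 = x)
s(R(-4))/3869 + 583/(-1103 - 1*1207) = 70/3869 + 583/(-1103 - 1*1207) = 70*(1/3869) + 583/(-1103 - 1207) = 70/3869 + 583/(-2310) = 70/3869 + 583*(-1/2310) = 70/3869 - 53/210 = -190357/812490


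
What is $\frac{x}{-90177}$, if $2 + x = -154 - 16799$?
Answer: $\frac{16955}{90177} \approx 0.18802$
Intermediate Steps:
$x = -16955$ ($x = -2 - 16953 = -16955$)
$\frac{x}{-90177} = - \frac{16955}{-90177} = \left(-16955\right) \left(- \frac{1}{90177}\right) = \frac{16955}{90177}$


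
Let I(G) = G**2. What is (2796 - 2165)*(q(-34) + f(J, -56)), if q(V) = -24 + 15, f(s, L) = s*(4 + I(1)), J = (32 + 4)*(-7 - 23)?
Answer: -3413079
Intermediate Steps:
J = -1080 (J = 36*(-30) = -1080)
f(s, L) = 5*s (f(s, L) = s*(4 + 1**2) = s*(4 + 1) = s*5 = 5*s)
q(V) = -9
(2796 - 2165)*(q(-34) + f(J, -56)) = (2796 - 2165)*(-9 + 5*(-1080)) = 631*(-9 - 5400) = 631*(-5409) = -3413079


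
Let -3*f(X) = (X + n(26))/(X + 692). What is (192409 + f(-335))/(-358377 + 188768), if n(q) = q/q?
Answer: -206070373/181651239 ≈ -1.1344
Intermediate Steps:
n(q) = 1
f(X) = -(1 + X)/(3*(692 + X)) (f(X) = -(X + 1)/(3*(X + 692)) = -(1 + X)/(3*(692 + X)))
(192409 + f(-335))/(-358377 + 188768) = (192409 + (-1 - 1*(-335))/(3*(692 - 335)))/(-358377 + 188768) = (192409 + (⅓)*(-1 + 335)/357)/(-169609) = (192409 + (⅓)*(1/357)*334)*(-1/169609) = (192409 + 334/1071)*(-1/169609) = (206070373/1071)*(-1/169609) = -206070373/181651239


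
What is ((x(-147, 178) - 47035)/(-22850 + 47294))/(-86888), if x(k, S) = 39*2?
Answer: 46957/2123890272 ≈ 2.2109e-5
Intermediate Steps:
x(k, S) = 78
((x(-147, 178) - 47035)/(-22850 + 47294))/(-86888) = ((78 - 47035)/(-22850 + 47294))/(-86888) = -46957/24444*(-1/86888) = 46957/2123890272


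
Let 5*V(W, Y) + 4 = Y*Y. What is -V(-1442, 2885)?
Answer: -8323221/5 ≈ -1.6646e+6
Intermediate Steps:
V(W, Y) = -⅘ + Y²/5 (V(W, Y) = -⅘ + (Y*Y)/5 = -⅘ + Y²/5)
-V(-1442, 2885) = -(-⅘ + (⅕)*2885²) = -(-⅘ + (⅕)*8323225) = -(-⅘ + 1664645) = -1*8323221/5 = -8323221/5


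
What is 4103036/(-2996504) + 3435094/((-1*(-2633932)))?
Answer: -2293950474/35234766847 ≈ -0.065105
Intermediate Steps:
4103036/(-2996504) + 3435094/((-1*(-2633932))) = 4103036*(-1/2996504) + 3435094/2633932 = -146537/107018 + 3435094*(1/2633932) = -146537/107018 + 1717547/1316966 = -2293950474/35234766847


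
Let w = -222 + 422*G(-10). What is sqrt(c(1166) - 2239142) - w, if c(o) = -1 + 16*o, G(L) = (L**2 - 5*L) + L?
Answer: -58858 + I*sqrt(2220487) ≈ -58858.0 + 1490.1*I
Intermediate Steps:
G(L) = L**2 - 4*L
w = 58858 (w = -222 + 422*(-10*(-4 - 10)) = -222 + 422*(-10*(-14)) = -222 + 422*140 = -222 + 59080 = 58858)
sqrt(c(1166) - 2239142) - w = sqrt((-1 + 16*1166) - 2239142) - 1*58858 = sqrt((-1 + 18656) - 2239142) - 58858 = sqrt(18655 - 2239142) - 58858 = sqrt(-2220487) - 58858 = I*sqrt(2220487) - 58858 = -58858 + I*sqrt(2220487)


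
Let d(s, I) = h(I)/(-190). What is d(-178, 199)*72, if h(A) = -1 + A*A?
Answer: -285120/19 ≈ -15006.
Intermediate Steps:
h(A) = -1 + A²
d(s, I) = 1/190 - I²/190 (d(s, I) = (-1 + I²)/(-190) = (-1 + I²)*(-1/190) = 1/190 - I²/190)
d(-178, 199)*72 = (1/190 - 1/190*199²)*72 = (1/190 - 1/190*39601)*72 = (1/190 - 39601/190)*72 = -3960/19*72 = -285120/19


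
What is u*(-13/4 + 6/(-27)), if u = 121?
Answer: -15125/36 ≈ -420.14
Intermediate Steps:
u*(-13/4 + 6/(-27)) = 121*(-13/4 + 6/(-27)) = 121*(-13*1/4 + 6*(-1/27)) = 121*(-13/4 - 2/9) = 121*(-125/36) = -15125/36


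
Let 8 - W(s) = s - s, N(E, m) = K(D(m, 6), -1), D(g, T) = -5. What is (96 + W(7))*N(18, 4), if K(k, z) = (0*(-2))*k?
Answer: 0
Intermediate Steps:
K(k, z) = 0 (K(k, z) = 0*k = 0)
N(E, m) = 0
W(s) = 8 (W(s) = 8 - (s - s) = 8 - 1*0 = 8 + 0 = 8)
(96 + W(7))*N(18, 4) = (96 + 8)*0 = 104*0 = 0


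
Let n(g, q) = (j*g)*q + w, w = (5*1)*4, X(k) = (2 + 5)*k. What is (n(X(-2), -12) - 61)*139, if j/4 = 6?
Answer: 554749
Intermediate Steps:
X(k) = 7*k
w = 20 (w = 5*4 = 20)
j = 24 (j = 4*6 = 24)
n(g, q) = 20 + 24*g*q (n(g, q) = (24*g)*q + 20 = 24*g*q + 20 = 20 + 24*g*q)
(n(X(-2), -12) - 61)*139 = ((20 + 24*(7*(-2))*(-12)) - 61)*139 = ((20 + 24*(-14)*(-12)) - 61)*139 = ((20 + 4032) - 61)*139 = (4052 - 61)*139 = 3991*139 = 554749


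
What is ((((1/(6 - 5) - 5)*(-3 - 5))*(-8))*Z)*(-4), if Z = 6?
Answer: 6144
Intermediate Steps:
((((1/(6 - 5) - 5)*(-3 - 5))*(-8))*Z)*(-4) = ((((1/(6 - 5) - 5)*(-3 - 5))*(-8))*6)*(-4) = ((((1/1 - 5)*(-8))*(-8))*6)*(-4) = ((((1 - 5)*(-8))*(-8))*6)*(-4) = ((-4*(-8)*(-8))*6)*(-4) = ((32*(-8))*6)*(-4) = -256*6*(-4) = -1536*(-4) = 6144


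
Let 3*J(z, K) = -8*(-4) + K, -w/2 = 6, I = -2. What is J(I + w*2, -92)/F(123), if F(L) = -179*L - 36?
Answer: 20/22053 ≈ 0.00090691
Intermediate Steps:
w = -12 (w = -2*6 = -12)
F(L) = -36 - 179*L
J(z, K) = 32/3 + K/3 (J(z, K) = (-8*(-4) + K)/3 = (32 + K)/3 = 32/3 + K/3)
J(I + w*2, -92)/F(123) = (32/3 + (1/3)*(-92))/(-36 - 179*123) = (32/3 - 92/3)/(-36 - 22017) = -20/(-22053) = -20*(-1/22053) = 20/22053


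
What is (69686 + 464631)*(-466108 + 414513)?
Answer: -27568085615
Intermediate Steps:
(69686 + 464631)*(-466108 + 414513) = 534317*(-51595) = -27568085615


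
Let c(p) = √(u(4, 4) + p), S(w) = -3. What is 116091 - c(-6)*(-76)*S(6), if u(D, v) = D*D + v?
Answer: 116091 - 228*√14 ≈ 1.1524e+5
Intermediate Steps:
u(D, v) = v + D² (u(D, v) = D² + v = v + D²)
c(p) = √(20 + p) (c(p) = √((4 + 4²) + p) = √((4 + 16) + p) = √(20 + p))
116091 - c(-6)*(-76)*S(6) = 116091 - √(20 - 6)*(-76)*(-3) = 116091 - √14*(-76)*(-3) = 116091 - (-76*√14)*(-3) = 116091 - 228*√14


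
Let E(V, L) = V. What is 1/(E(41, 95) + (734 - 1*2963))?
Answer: -1/2188 ≈ -0.00045704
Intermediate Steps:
1/(E(41, 95) + (734 - 1*2963)) = 1/(41 + (734 - 1*2963)) = 1/(41 + (734 - 2963)) = 1/(41 - 2229) = 1/(-2188) = -1/2188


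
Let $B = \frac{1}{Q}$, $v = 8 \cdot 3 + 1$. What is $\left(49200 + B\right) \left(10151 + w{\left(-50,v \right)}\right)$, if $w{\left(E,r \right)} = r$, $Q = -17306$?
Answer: $\frac{4332204052512}{8653} \approx 5.0066 \cdot 10^{8}$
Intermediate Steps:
$v = 25$ ($v = 24 + 1 = 25$)
$B = - \frac{1}{17306}$ ($B = \frac{1}{-17306} = - \frac{1}{17306} \approx -5.7783 \cdot 10^{-5}$)
$\left(49200 + B\right) \left(10151 + w{\left(-50,v \right)}\right) = \left(49200 - \frac{1}{17306}\right) \left(10151 + 25\right) = \frac{851455199}{17306} \cdot 10176 = \frac{4332204052512}{8653}$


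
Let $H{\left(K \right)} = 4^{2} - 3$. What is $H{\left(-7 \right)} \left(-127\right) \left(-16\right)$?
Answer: $26416$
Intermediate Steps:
$H{\left(K \right)} = 13$ ($H{\left(K \right)} = 16 - 3 = 13$)
$H{\left(-7 \right)} \left(-127\right) \left(-16\right) = 13 \left(-127\right) \left(-16\right) = \left(-1651\right) \left(-16\right) = 26416$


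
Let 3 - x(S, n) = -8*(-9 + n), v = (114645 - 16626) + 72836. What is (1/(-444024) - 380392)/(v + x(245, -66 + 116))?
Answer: -168903177409/76010692464 ≈ -2.2221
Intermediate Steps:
v = 170855 (v = 98019 + 72836 = 170855)
x(S, n) = -69 + 8*n (x(S, n) = 3 - (-8)*(-9 + n) = 3 - (72 - 8*n) = 3 + (-72 + 8*n) = -69 + 8*n)
(1/(-444024) - 380392)/(v + x(245, -66 + 116)) = (1/(-444024) - 380392)/(170855 + (-69 + 8*(-66 + 116))) = (-1/444024 - 380392)/(170855 + (-69 + 8*50)) = -168903177409/(444024*(170855 + (-69 + 400))) = -168903177409/(444024*(170855 + 331)) = -168903177409/444024/171186 = -168903177409/444024*1/171186 = -168903177409/76010692464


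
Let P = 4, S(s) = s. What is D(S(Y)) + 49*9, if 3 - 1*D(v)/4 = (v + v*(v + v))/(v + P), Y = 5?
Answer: 3857/9 ≈ 428.56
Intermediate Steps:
D(v) = 12 - 4*(v + 2*v²)/(4 + v) (D(v) = 12 - 4*(v + v*(v + v))/(v + 4) = 12 - 4*(v + v*(2*v))/(4 + v) = 12 - 4*(v + 2*v²)/(4 + v))
D(S(Y)) + 49*9 = 8*(6 + 5 - 1*5²)/(4 + 5) + 49*9 = 8*(6 + 5 - 1*25)/9 + 441 = 8*(⅑)*(6 + 5 - 25) + 441 = 8*(⅑)*(-14) + 441 = -112/9 + 441 = 3857/9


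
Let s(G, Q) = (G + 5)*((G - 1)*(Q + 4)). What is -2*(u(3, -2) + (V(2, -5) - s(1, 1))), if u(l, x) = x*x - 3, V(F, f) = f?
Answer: 8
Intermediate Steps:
s(G, Q) = (-1 + G)*(4 + Q)*(5 + G) (s(G, Q) = (5 + G)*((-1 + G)*(4 + Q)) = (-1 + G)*(4 + Q)*(5 + G))
u(l, x) = -3 + x² (u(l, x) = x² - 3 = -3 + x²)
-2*(u(3, -2) + (V(2, -5) - s(1, 1))) = -2*((-3 + (-2)²) + (-5 - (-20 - 5*1 + 4*1² + 16*1 + 1*1² + 4*1*1))) = -2*((-3 + 4) + (-5 - (-20 - 5 + 4*1 + 16 + 1*1 + 4))) = -2*(1 + (-5 - (-20 - 5 + 4 + 16 + 1 + 4))) = -2*(1 + (-5 - 1*0)) = -2*(1 + (-5 + 0)) = -2*(1 - 5) = -2*(-4) = 8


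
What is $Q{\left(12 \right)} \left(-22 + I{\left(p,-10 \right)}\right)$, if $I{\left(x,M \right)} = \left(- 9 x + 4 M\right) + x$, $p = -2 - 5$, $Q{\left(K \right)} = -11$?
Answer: $66$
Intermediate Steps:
$p = -7$ ($p = -2 - 5 = -7$)
$I{\left(x,M \right)} = - 8 x + 4 M$
$Q{\left(12 \right)} \left(-22 + I{\left(p,-10 \right)}\right) = - 11 \left(-22 + \left(\left(-8\right) \left(-7\right) + 4 \left(-10\right)\right)\right) = - 11 \left(-22 + \left(56 - 40\right)\right) = - 11 \left(-22 + 16\right) = \left(-11\right) \left(-6\right) = 66$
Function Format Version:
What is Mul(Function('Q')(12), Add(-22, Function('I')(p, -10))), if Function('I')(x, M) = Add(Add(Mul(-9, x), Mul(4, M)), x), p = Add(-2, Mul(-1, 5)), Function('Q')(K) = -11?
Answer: 66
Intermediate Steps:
p = -7 (p = Add(-2, -5) = -7)
Function('I')(x, M) = Add(Mul(-8, x), Mul(4, M))
Mul(Function('Q')(12), Add(-22, Function('I')(p, -10))) = Mul(-11, Add(-22, Add(Mul(-8, -7), Mul(4, -10)))) = Mul(-11, Add(-22, Add(56, -40))) = Mul(-11, Add(-22, 16)) = Mul(-11, -6) = 66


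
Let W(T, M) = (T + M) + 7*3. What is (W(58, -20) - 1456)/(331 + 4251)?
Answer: -1397/4582 ≈ -0.30489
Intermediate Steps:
W(T, M) = 21 + M + T (W(T, M) = (M + T) + 21 = 21 + M + T)
(W(58, -20) - 1456)/(331 + 4251) = ((21 - 20 + 58) - 1456)/(331 + 4251) = (59 - 1456)/4582 = -1397*1/4582 = -1397/4582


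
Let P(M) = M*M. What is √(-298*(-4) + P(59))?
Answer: √4673 ≈ 68.359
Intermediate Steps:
P(M) = M²
√(-298*(-4) + P(59)) = √(-298*(-4) + 59²) = √(1192 + 3481) = √4673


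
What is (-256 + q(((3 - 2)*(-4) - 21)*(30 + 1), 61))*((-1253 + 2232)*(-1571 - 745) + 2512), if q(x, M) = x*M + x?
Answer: 109405940712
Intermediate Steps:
q(x, M) = x + M*x (q(x, M) = M*x + x = x + M*x)
(-256 + q(((3 - 2)*(-4) - 21)*(30 + 1), 61))*((-1253 + 2232)*(-1571 - 745) + 2512) = (-256 + (((3 - 2)*(-4) - 21)*(30 + 1))*(1 + 61))*((-1253 + 2232)*(-1571 - 745) + 2512) = (-256 + ((1*(-4) - 21)*31)*62)*(979*(-2316) + 2512) = (-256 + ((-4 - 21)*31)*62)*(-2267364 + 2512) = (-256 - 25*31*62)*(-2264852) = (-256 - 775*62)*(-2264852) = (-256 - 48050)*(-2264852) = -48306*(-2264852) = 109405940712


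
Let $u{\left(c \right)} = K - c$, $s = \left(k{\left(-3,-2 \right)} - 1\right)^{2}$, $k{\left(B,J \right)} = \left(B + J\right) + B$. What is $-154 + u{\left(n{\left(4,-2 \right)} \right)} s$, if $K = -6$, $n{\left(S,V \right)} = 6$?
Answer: $-1126$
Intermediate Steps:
$k{\left(B,J \right)} = J + 2 B$
$s = 81$ ($s = \left(\left(-2 + 2 \left(-3\right)\right) - 1\right)^{2} = \left(\left(-2 - 6\right) - 1\right)^{2} = \left(-8 - 1\right)^{2} = \left(-9\right)^{2} = 81$)
$u{\left(c \right)} = -6 - c$
$-154 + u{\left(n{\left(4,-2 \right)} \right)} s = -154 + \left(-6 - 6\right) 81 = -154 - 972 = -1126$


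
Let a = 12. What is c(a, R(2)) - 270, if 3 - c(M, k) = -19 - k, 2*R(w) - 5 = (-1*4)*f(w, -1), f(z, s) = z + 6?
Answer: -523/2 ≈ -261.50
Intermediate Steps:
f(z, s) = 6 + z
R(w) = -19/2 - 2*w (R(w) = 5/2 + ((-1*4)*(6 + w))/2 = 5/2 + (-4*(6 + w))/2 = 5/2 + (-24 - 4*w)/2 = 5/2 + (-12 - 2*w) = -19/2 - 2*w)
c(M, k) = 22 + k (c(M, k) = 3 - (-19 - k) = 3 + (19 + k) = 22 + k)
c(a, R(2)) - 270 = (22 + (-19/2 - 2*2)) - 270 = (22 + (-19/2 - 4)) - 270 = (22 - 27/2) - 270 = 17/2 - 270 = -523/2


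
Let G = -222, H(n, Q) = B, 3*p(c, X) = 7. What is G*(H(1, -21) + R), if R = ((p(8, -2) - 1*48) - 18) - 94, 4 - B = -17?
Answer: 30340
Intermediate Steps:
B = 21 (B = 4 - 1*(-17) = 4 + 17 = 21)
p(c, X) = 7/3 (p(c, X) = (⅓)*7 = 7/3)
H(n, Q) = 21
R = -473/3 (R = ((7/3 - 1*48) - 18) - 94 = ((7/3 - 48) - 18) - 94 = (-137/3 - 18) - 94 = -191/3 - 94 = -473/3 ≈ -157.67)
G*(H(1, -21) + R) = -222*(21 - 473/3) = -222*(-410/3) = 30340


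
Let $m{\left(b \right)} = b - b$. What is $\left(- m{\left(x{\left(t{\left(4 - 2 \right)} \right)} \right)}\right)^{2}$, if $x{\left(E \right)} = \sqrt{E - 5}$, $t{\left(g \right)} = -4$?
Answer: $0$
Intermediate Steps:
$x{\left(E \right)} = \sqrt{-5 + E}$
$m{\left(b \right)} = 0$
$\left(- m{\left(x{\left(t{\left(4 - 2 \right)} \right)} \right)}\right)^{2} = \left(\left(-1\right) 0\right)^{2} = 0^{2} = 0$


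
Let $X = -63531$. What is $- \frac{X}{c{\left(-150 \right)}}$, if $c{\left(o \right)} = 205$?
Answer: $\frac{63531}{205} \approx 309.91$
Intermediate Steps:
$- \frac{X}{c{\left(-150 \right)}} = - \frac{-63531}{205} = \left(-1\right) \left(- \frac{63531}{205}\right) = \frac{63531}{205}$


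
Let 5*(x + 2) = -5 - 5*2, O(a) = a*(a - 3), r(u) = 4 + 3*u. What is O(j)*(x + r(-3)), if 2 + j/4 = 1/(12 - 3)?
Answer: -64600/81 ≈ -797.53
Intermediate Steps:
j = -68/9 (j = -8 + 4/(12 - 3) = -8 + 4/9 = -68/9 ≈ -7.5556)
O(a) = a*(-3 + a)
x = -5 (x = -2 + (-5 - 5*2)/5 = -2 + (-5 - 10)/5 = -2 + (⅕)*(-15) = -2 - 3 = -5)
O(j)*(x + r(-3)) = (-68*(-3 - 68/9)/9)*(-5 + (4 + 3*(-3))) = (-68/9*(-95/9))*(-5 + (4 - 9)) = 6460*(-5 - 5)/81 = (6460/81)*(-10) = -64600/81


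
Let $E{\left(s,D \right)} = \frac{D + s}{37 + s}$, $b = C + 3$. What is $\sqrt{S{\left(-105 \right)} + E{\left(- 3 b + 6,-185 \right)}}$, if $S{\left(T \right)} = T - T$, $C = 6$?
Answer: $\frac{i \sqrt{206}}{4} \approx 3.5882 i$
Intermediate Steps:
$S{\left(T \right)} = 0$
$b = 9$ ($b = 6 + 3 = 9$)
$E{\left(s,D \right)} = \frac{D + s}{37 + s}$
$\sqrt{S{\left(-105 \right)} + E{\left(- 3 b + 6,-185 \right)}} = \sqrt{0 + \frac{-185 + \left(\left(-3\right) 9 + 6\right)}{37 + \left(\left(-3\right) 9 + 6\right)}} = \sqrt{0 + \frac{-185 + \left(-27 + 6\right)}{37 + \left(-27 + 6\right)}} = \sqrt{0 + \frac{-185 - 21}{37 - 21}} = \sqrt{0 + \frac{1}{16} \left(-206\right)} = \sqrt{0 - \frac{103}{8}} = \sqrt{- \frac{103}{8}} = \frac{i \sqrt{206}}{4}$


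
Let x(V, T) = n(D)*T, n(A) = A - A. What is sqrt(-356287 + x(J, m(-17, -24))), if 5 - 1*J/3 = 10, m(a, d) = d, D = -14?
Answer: I*sqrt(356287) ≈ 596.9*I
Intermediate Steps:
J = -15 (J = 15 - 3*10 = 15 - 30 = -15)
n(A) = 0
x(V, T) = 0 (x(V, T) = 0*T = 0)
sqrt(-356287 + x(J, m(-17, -24))) = sqrt(-356287 + 0) = sqrt(-356287) = I*sqrt(356287)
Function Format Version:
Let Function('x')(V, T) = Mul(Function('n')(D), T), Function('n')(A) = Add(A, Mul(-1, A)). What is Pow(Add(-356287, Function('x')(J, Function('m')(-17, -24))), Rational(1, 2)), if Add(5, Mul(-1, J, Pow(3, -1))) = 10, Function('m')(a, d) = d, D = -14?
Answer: Mul(I, Pow(356287, Rational(1, 2))) ≈ Mul(596.90, I)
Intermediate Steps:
J = -15 (J = Add(15, Mul(-3, 10)) = Add(15, -30) = -15)
Function('n')(A) = 0
Function('x')(V, T) = 0 (Function('x')(V, T) = Mul(0, T) = 0)
Pow(Add(-356287, Function('x')(J, Function('m')(-17, -24))), Rational(1, 2)) = Pow(Add(-356287, 0), Rational(1, 2)) = Pow(-356287, Rational(1, 2)) = Mul(I, Pow(356287, Rational(1, 2)))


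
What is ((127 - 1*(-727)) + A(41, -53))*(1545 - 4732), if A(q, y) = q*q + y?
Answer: -7910134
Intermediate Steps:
A(q, y) = y + q**2 (A(q, y) = q**2 + y = y + q**2)
((127 - 1*(-727)) + A(41, -53))*(1545 - 4732) = ((127 - 1*(-727)) + (-53 + 41**2))*(1545 - 4732) = ((127 + 727) + (-53 + 1681))*(-3187) = (854 + 1628)*(-3187) = 2482*(-3187) = -7910134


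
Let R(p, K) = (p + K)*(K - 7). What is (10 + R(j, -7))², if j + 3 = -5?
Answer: 48400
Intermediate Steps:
j = -8 (j = -3 - 5 = -8)
R(p, K) = (-7 + K)*(K + p) (R(p, K) = (K + p)*(-7 + K) = (-7 + K)*(K + p))
(10 + R(j, -7))² = (10 + ((-7)² - 7*(-7) - 7*(-8) - 7*(-8)))² = (10 + (49 + 49 + 56 + 56))² = (10 + 210)² = 220² = 48400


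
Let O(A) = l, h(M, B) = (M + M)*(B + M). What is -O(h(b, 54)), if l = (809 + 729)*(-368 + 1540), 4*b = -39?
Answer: -1802536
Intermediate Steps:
b = -39/4 (b = (¼)*(-39) = -39/4 ≈ -9.7500)
h(M, B) = 2*M*(B + M) (h(M, B) = (2*M)*(B + M) = 2*M*(B + M))
l = 1802536 (l = 1538*1172 = 1802536)
O(A) = 1802536
-O(h(b, 54)) = -1*1802536 = -1802536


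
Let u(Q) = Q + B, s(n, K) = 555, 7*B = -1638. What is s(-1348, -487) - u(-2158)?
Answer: 2947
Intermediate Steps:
B = -234 (B = (1/7)*(-1638) = -234)
u(Q) = -234 + Q (u(Q) = Q - 234 = -234 + Q)
s(-1348, -487) - u(-2158) = 555 - (-234 - 2158) = 555 - 1*(-2392) = 555 + 2392 = 2947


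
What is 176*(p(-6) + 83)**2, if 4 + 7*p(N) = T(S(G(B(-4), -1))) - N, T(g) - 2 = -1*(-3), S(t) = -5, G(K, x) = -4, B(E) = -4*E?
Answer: 1241856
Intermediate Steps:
T(g) = 5 (T(g) = 2 - 1*(-3) = 2 + 3 = 5)
p(N) = 1/7 - N/7 (p(N) = -4/7 + (5 - N)/7 = -4/7 + (5/7 - N/7) = 1/7 - N/7)
176*(p(-6) + 83)**2 = 176*((1/7 - 1/7*(-6)) + 83)**2 = 176*((1/7 + 6/7) + 83)**2 = 176*(1 + 83)**2 = 176*84**2 = 176*7056 = 1241856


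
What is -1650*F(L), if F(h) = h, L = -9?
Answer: 14850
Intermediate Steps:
-1650*F(L) = -1650*(-9) = 14850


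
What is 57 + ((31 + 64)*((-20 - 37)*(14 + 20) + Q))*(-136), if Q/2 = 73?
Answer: 23152697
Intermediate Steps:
Q = 146 (Q = 2*73 = 146)
57 + ((31 + 64)*((-20 - 37)*(14 + 20) + Q))*(-136) = 57 + ((31 + 64)*((-20 - 37)*(14 + 20) + 146))*(-136) = 57 + (95*(-57*34 + 146))*(-136) = 57 + (95*(-1938 + 146))*(-136) = 57 + (95*(-1792))*(-136) = 57 - 170240*(-136) = 57 + 23152640 = 23152697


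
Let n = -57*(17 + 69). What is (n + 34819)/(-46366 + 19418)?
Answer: -29917/26948 ≈ -1.1102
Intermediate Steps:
n = -4902 (n = -57*86 = -4902)
(n + 34819)/(-46366 + 19418) = (-4902 + 34819)/(-46366 + 19418) = 29917/(-26948) = 29917*(-1/26948) = -29917/26948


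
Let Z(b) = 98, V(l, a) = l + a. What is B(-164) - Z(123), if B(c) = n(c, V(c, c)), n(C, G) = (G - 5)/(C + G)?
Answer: -15961/164 ≈ -97.323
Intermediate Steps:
V(l, a) = a + l
n(C, G) = (-5 + G)/(C + G)
B(c) = (-5 + 2*c)/(3*c) (B(c) = (-5 + (c + c))/(c + (c + c)) = (-5 + 2*c)/(c + 2*c) = (-5 + 2*c)/((3*c)) = (1/(3*c))*(-5 + 2*c) = (-5 + 2*c)/(3*c))
B(-164) - Z(123) = (⅓)*(-5 + 2*(-164))/(-164) - 1*98 = (⅓)*(-1/164)*(-5 - 328) - 98 = (⅓)*(-1/164)*(-333) - 98 = 111/164 - 98 = -15961/164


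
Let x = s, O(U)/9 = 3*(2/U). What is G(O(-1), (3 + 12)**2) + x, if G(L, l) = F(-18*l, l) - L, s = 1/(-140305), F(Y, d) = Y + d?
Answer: -529090156/140305 ≈ -3771.0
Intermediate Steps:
O(U) = 54/U (O(U) = 9*(3*(2/U)) = 9*(6/U) = 54/U)
s = -1/140305 ≈ -7.1273e-6
G(L, l) = -L - 17*l (G(L, l) = (-18*l + l) - L = -17*l - L = -L - 17*l)
x = -1/140305 ≈ -7.1273e-6
G(O(-1), (3 + 12)**2) + x = (-54/(-1) - 17*(3 + 12)**2) - 1/140305 = (-54*(-1) - 17*15**2) - 1/140305 = (-1*(-54) - 17*225) - 1/140305 = (54 - 3825) - 1/140305 = -3771 - 1/140305 = -529090156/140305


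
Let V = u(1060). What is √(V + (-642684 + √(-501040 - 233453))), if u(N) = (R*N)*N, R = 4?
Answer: √(3851716 + I*√734493) ≈ 1962.6 + 0.22*I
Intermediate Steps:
u(N) = 4*N² (u(N) = (4*N)*N = 4*N²)
V = 4494400 (V = 4*1060² = 4*1123600 = 4494400)
√(V + (-642684 + √(-501040 - 233453))) = √(4494400 + (-642684 + √(-501040 - 233453))) = √(4494400 + (-642684 + √(-734493))) = √(4494400 + (-642684 + I*√734493)) = √(3851716 + I*√734493)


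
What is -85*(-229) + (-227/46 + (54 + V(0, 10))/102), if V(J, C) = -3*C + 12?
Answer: 15218047/782 ≈ 19460.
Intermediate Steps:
V(J, C) = 12 - 3*C
-85*(-229) + (-227/46 + (54 + V(0, 10))/102) = -85*(-229) + (-227/46 + (54 + (12 - 3*10))/102) = 19465 + (-227*1/46 + (54 + (12 - 30))*(1/102)) = 19465 + (-227/46 + (54 - 18)*(1/102)) = 19465 + (-227/46 + 36*(1/102)) = 19465 + (-227/46 + 6/17) = 19465 - 3583/782 = 15218047/782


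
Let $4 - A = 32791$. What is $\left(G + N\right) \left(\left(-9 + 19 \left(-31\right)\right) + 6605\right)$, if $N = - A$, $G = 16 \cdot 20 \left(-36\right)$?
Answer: $127750869$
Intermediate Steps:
$A = -32787$ ($A = 4 - 32791 = -32787$)
$G = -11520$ ($G = 320 \left(-36\right) = -11520$)
$N = 32787$ ($N = \left(-1\right) \left(-32787\right) = 32787$)
$\left(G + N\right) \left(\left(-9 + 19 \left(-31\right)\right) + 6605\right) = \left(-11520 + 32787\right) \left(\left(-9 + 19 \left(-31\right)\right) + 6605\right) = 21267 \left(\left(-9 - 589\right) + 6605\right) = 21267 \left(-598 + 6605\right) = 21267 \cdot 6007 = 127750869$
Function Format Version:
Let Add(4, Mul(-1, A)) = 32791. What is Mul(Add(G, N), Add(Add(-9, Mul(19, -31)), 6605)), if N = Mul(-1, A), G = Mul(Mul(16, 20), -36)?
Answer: 127750869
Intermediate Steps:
A = -32787 (A = Add(4, Mul(-1, 32791)) = Add(4, -32791) = -32787)
G = -11520 (G = Mul(320, -36) = -11520)
N = 32787 (N = Mul(-1, -32787) = 32787)
Mul(Add(G, N), Add(Add(-9, Mul(19, -31)), 6605)) = Mul(Add(-11520, 32787), Add(Add(-9, Mul(19, -31)), 6605)) = Mul(21267, Add(Add(-9, -589), 6605)) = Mul(21267, Add(-598, 6605)) = Mul(21267, 6007) = 127750869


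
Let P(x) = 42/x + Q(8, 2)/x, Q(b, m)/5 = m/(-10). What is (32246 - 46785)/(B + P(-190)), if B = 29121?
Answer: -2762410/5532949 ≈ -0.49927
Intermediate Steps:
Q(b, m) = -m/2 (Q(b, m) = 5*(m/(-10)) = 5*(m*(-⅒)) = 5*(-m/10) = -m/2)
P(x) = 41/x (P(x) = 42/x + (-½*2)/x = 42/x - 1/x = 41/x)
(32246 - 46785)/(B + P(-190)) = (32246 - 46785)/(29121 + 41/(-190)) = -14539/(29121 + 41*(-1/190)) = -14539/(29121 - 41/190) = -14539/5532949/190 = -14539*190/5532949 = -2762410/5532949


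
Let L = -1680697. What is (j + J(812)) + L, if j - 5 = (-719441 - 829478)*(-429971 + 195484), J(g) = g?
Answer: 363199689673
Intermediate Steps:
j = 363201369558 (j = 5 + (-719441 - 829478)*(-429971 + 195484) = 5 - 1548919*(-234487) = 5 + 363201369553 = 363201369558)
(j + J(812)) + L = (363201369558 + 812) - 1680697 = 363201370370 - 1680697 = 363199689673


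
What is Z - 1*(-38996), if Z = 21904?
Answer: 60900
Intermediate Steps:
Z - 1*(-38996) = 21904 - 1*(-38996) = 21904 + 38996 = 60900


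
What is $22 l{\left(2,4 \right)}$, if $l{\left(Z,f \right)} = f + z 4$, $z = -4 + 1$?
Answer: $-176$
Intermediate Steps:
$z = -3$
$l{\left(Z,f \right)} = -12 + f$ ($l{\left(Z,f \right)} = f - 12 = -12 + f$)
$22 l{\left(2,4 \right)} = 22 \left(-12 + 4\right) = 22 \left(-8\right) = -176$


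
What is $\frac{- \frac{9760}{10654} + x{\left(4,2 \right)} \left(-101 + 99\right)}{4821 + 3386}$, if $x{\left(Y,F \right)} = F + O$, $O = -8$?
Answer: $\frac{2036}{1507541} \approx 0.0013505$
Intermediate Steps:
$x{\left(Y,F \right)} = -8 + F$ ($x{\left(Y,F \right)} = F - 8 = -8 + F$)
$\frac{- \frac{9760}{10654} + x{\left(4,2 \right)} \left(-101 + 99\right)}{4821 + 3386} = \frac{- \frac{9760}{10654} + \left(-8 + 2\right) \left(-101 + 99\right)}{4821 + 3386} = \frac{\left(-9760\right) \frac{1}{10654} - -12}{8207} = \left(- \frac{4880}{5327} + 12\right) \frac{1}{8207} = \frac{59044}{5327} \cdot \frac{1}{8207} = \frac{2036}{1507541}$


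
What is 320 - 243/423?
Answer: 15013/47 ≈ 319.43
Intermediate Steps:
320 - 243/423 = 320 - 243*1/423 = 320 - 27/47 = 15013/47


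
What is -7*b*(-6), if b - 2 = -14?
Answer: -504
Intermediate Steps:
b = -12 (b = 2 - 14 = -12)
-7*b*(-6) = -7*(-12)*(-6) = 84*(-6) = -504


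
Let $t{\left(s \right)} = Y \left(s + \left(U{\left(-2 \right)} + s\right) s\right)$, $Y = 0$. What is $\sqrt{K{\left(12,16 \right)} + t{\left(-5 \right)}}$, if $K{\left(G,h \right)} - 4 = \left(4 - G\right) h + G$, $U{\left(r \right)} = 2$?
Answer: $4 i \sqrt{7} \approx 10.583 i$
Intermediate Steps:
$K{\left(G,h \right)} = 4 + G + h \left(4 - G\right)$ ($K{\left(G,h \right)} = 4 + \left(\left(4 - G\right) h + G\right) = 4 + \left(h \left(4 - G\right) + G\right) = 4 + \left(G + h \left(4 - G\right)\right) = 4 + G + h \left(4 - G\right)$)
$t{\left(s \right)} = 0$ ($t{\left(s \right)} = 0 \left(s + \left(2 + s\right) s\right) = 0 \left(s + s \left(2 + s\right)\right) = 0$)
$\sqrt{K{\left(12,16 \right)} + t{\left(-5 \right)}} = \sqrt{\left(4 + 12 + 4 \cdot 16 - 12 \cdot 16\right) + 0} = \sqrt{\left(4 + 12 + 64 - 192\right) + 0} = \sqrt{-112 + 0} = \sqrt{-112} = 4 i \sqrt{7}$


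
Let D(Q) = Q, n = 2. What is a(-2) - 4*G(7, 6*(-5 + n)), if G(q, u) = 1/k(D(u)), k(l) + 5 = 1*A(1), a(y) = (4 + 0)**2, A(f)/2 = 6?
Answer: 108/7 ≈ 15.429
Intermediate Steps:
A(f) = 12 (A(f) = 2*6 = 12)
a(y) = 16 (a(y) = 4**2 = 16)
k(l) = 7 (k(l) = -5 + 1*12 = -5 + 12 = 7)
G(q, u) = 1/7
a(-2) - 4*G(7, 6*(-5 + n)) = 16 - 4*1/7 = 16 - 4/7 = 108/7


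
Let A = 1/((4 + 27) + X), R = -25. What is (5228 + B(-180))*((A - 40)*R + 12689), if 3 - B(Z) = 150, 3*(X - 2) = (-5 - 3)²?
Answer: 11336889792/163 ≈ 6.9551e+7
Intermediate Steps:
X = 70/3 (X = 2 + (-5 - 3)²/3 = 2 + (⅓)*(-8)² = 2 + (⅓)*64 = 2 + 64/3 = 70/3 ≈ 23.333)
B(Z) = -147 (B(Z) = 3 - 1*150 = 3 - 150 = -147)
A = 3/163 (A = 1/((4 + 27) + 70/3) = 1/(31 + 70/3) = 1/(163/3) = 3/163 ≈ 0.018405)
(5228 + B(-180))*((A - 40)*R + 12689) = (5228 - 147)*((3/163 - 40)*(-25) + 12689) = 5081*(-6517/163*(-25) + 12689) = 5081*(162925/163 + 12689) = 5081*(2231232/163) = 11336889792/163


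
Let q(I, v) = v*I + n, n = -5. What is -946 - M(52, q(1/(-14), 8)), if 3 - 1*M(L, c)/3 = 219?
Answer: -298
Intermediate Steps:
q(I, v) = -5 + I*v (q(I, v) = v*I - 5 = I*v - 5 = -5 + I*v)
M(L, c) = -648 (M(L, c) = 9 - 3*219 = 9 - 657 = -648)
-946 - M(52, q(1/(-14), 8)) = -946 - 1*(-648) = -946 + 648 = -298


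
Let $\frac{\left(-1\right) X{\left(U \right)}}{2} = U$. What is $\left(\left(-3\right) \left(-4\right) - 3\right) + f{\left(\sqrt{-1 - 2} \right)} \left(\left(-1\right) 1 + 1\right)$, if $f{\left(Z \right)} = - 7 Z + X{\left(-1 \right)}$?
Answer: $9$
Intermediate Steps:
$X{\left(U \right)} = - 2 U$
$f{\left(Z \right)} = 2 - 7 Z$ ($f{\left(Z \right)} = - 7 Z - -2 = - 7 Z + 2 = 2 - 7 Z$)
$\left(\left(-3\right) \left(-4\right) - 3\right) + f{\left(\sqrt{-1 - 2} \right)} \left(\left(-1\right) 1 + 1\right) = \left(\left(-3\right) \left(-4\right) - 3\right) + \left(2 - 7 \sqrt{-1 - 2}\right) \left(\left(-1\right) 1 + 1\right) = \left(12 - 3\right) + \left(2 - 7 \sqrt{-3}\right) \left(-1 + 1\right) = 9 + \left(2 - 7 i \sqrt{3}\right) 0 = 9 + 0 = 9$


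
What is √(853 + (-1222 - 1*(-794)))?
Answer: 5*√17 ≈ 20.616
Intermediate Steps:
√(853 + (-1222 - 1*(-794))) = √(853 + (-1222 + 794)) = √(853 - 428) = √425 = 5*√17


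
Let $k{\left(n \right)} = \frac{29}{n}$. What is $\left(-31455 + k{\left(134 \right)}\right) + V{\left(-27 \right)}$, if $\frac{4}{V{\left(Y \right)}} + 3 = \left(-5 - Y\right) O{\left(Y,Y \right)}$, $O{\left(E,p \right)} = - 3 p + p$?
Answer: $- \frac{4994704549}{158790} \approx -31455.0$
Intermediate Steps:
$O{\left(E,p \right)} = - 2 p$
$V{\left(Y \right)} = \frac{4}{-3 - 2 Y \left(-5 - Y\right)}$ ($V{\left(Y \right)} = \frac{4}{-3 + \left(-5 - Y\right) \left(- 2 Y\right)} = \frac{4}{-3 - 2 Y \left(-5 - Y\right)}$)
$\left(-31455 + k{\left(134 \right)}\right) + V{\left(-27 \right)} = \left(-31455 + \frac{29}{134}\right) + \frac{4}{-3 + 2 \left(-27\right)^{2} + 10 \left(-27\right)} = \left(-31455 + 29 \cdot \frac{1}{134}\right) + \frac{4}{-3 + 2 \cdot 729 - 270} = \left(-31455 + \frac{29}{134}\right) + \frac{4}{-3 + 1458 - 270} = - \frac{4214941}{134} + \frac{4}{1185} = - \frac{4994704549}{158790}$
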